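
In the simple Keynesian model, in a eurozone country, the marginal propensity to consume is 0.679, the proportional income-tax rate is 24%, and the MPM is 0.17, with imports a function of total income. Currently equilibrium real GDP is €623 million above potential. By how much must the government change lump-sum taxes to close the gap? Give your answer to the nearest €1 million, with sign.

+€600 million

Spending multiplier = 1/(1 − c(1−t) + m) = 1/(1 − 0.679×0.76 + 0.17) = 1/0.65396 ≈ 1.529.
Tax multiplier = −c·k = −0.679/0.65396 ≈ −1.038. Need ΔY = −€623 million, so ΔT = ΔY/(−c·k) = −(−€623 million) × 0.65396 / 0.679 ≈ +€600 million.
The government should raise lump-sum taxes by €600 million.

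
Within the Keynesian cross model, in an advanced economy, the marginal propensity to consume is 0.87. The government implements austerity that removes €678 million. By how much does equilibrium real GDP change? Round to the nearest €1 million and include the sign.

Expenditure multiplier = 1/(1 − MPC) = 1/(1 − 0.87) = 1/0.13 ≈ 7.692.
ΔY = k × ΔG = (−€678 million) / 0.13 ≈ −€5,215 million.

−€5,215 million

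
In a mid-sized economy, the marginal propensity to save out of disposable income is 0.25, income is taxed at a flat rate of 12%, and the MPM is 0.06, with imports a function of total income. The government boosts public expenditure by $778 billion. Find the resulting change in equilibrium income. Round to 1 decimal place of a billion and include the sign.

+$1,945.0 billion

MPC = 1 − MPS = 1 − 0.25 = 0.75.
Government-spending multiplier = 1/(1 − c(1−t) + m) = 1/(1 − 0.75×0.88 + 0.06) = 1/0.4 = 2.5.
ΔY = k × ΔG = (+$778 billion) / 0.4 = +$1,945 billion.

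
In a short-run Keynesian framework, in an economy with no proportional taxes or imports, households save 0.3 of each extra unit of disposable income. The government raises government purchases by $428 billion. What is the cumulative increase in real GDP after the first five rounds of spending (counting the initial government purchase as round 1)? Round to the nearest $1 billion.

MPC = 1 − MPS = 1 − 0.3 = 0.7.
Round 1 adds ΔG = $428 billion; each later round is MPC = 0.7 times the previous.
After 5 rounds: 428 + 299.6 + 209.72 + 146.804 + 102.7628 = ΔG·(1 − c^5)/(1 − c) = 428 × (1 − 0.16807)/0.3 ≈ $1,187 billion.

$1,187 billion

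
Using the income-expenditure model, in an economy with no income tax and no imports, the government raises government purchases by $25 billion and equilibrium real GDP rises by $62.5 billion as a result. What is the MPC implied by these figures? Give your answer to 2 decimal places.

0.60

Implied spending multiplier k = ΔY/ΔG = 62.5/25 = 2.5.
Since k = 1/(1 − MPC), MPC = 1 − 1/k = 1 − ΔG/ΔY = 1 − 25/62.5 = 0.60.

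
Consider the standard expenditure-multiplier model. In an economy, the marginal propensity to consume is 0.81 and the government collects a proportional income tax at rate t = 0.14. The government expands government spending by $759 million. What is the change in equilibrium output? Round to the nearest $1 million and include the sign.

Government-spending multiplier = 1/(1 − c(1−t)) = 1/(1 − 0.81×0.86) = 1/0.3034 ≈ 3.296.
ΔY = k × ΔG = (+$759 million) / 0.3034 ≈ +$2,502 million.

+$2,502 million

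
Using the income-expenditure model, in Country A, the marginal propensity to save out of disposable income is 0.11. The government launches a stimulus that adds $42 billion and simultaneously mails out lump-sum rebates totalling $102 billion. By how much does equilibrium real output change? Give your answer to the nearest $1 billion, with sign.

MPC = 1 − MPS = 1 − 0.11 = 0.89.
Expenditure multiplier = 1/(1 − MPC) = 1/(1 − 0.89) = 1/0.11 ≈ 9.091.
ΔG contributes k·ΔG = (+$42 billion) / 0.11 ≈ +$381.8 billion.
ΔT of −$102 billion changes first-round spending by −c·ΔT = +$90.78 billion, contributing k·(−c·ΔT) = (+$90.78 billion) / 0.11 ≈ +$825.3 billion.
Net ΔY = k(ΔG − c·ΔT) = (+$132.78 billion) / 0.11 ≈ +$1,207 billion.

+$1,207 billion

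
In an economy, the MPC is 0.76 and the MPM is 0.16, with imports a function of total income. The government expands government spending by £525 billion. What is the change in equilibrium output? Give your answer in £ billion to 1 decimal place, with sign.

Spending multiplier = 1/(1 − c + m) = 1/(1 − 0.76 + 0.16) = 1/0.4 = 2.5.
ΔY = k × ΔG = (+£525 billion) / 0.4 = +£1,312.5 billion.

+£1,312.5 billion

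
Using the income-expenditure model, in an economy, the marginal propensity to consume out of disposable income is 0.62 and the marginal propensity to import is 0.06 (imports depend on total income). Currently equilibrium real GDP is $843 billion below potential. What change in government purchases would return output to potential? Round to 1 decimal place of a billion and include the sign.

Spending multiplier = 1/(1 − c + m) = 1/(1 − 0.62 + 0.06) = 1/0.44 ≈ 2.273.
Need ΔY = +$843 billion, so ΔG = ΔY/k = (+$843 billion) × 0.44 ≈ +$370.9 billion.
The government should increase government purchases by $370.9 billion.

+$370.9 billion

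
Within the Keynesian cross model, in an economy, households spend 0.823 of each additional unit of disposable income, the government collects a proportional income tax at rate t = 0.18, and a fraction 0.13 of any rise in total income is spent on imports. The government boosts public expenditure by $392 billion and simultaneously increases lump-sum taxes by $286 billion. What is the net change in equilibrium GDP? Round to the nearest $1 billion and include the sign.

+$344 billion

Expenditure multiplier = 1/(1 − c(1−t) + m) = 1/(1 − 0.823×0.82 + 0.13) = 1/0.45514 ≈ 2.197.
ΔG contributes k·ΔG = (+$392 billion) / 0.45514 ≈ +$861.3 billion.
ΔT of +$286 billion changes first-round spending by −c·ΔT = −$235.378 billion, contributing k·(−c·ΔT) = (−$235.378 billion) / 0.45514 ≈ −$517.2 billion.
Net ΔY = k(ΔG − c·ΔT) = (+$156.622 billion) / 0.45514 ≈ +$344 billion.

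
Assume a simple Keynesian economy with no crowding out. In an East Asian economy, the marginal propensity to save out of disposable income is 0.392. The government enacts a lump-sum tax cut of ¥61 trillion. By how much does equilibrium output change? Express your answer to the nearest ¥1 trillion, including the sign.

MPC = 1 − MPS = 1 − 0.392 = 0.608.
A lump-sum tax change of −¥61 trillion shifts disposable income by +¥61 trillion; first-round consumption changes by −c × ΔT = −0.608 × (−¥61 trillion) = +¥37.088 trillion.
Expenditure multiplier = 1/(1 − MPC) = 1/(1 − 0.608) = 1/0.392 ≈ 2.551.
The tax multiplier is −c × k ≈ −1.551, so ΔY = k × (−c·ΔT) = (+¥37.088 trillion) / 0.392 ≈ +¥95 trillion.

+¥95 trillion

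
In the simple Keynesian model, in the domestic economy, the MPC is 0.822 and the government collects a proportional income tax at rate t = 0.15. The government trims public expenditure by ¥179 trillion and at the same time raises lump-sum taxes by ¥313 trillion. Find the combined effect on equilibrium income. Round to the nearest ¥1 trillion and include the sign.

Expenditure multiplier = 1/(1 − c(1−t)) = 1/(1 − 0.822×0.85) = 1/0.3013 ≈ 3.319.
ΔG contributes k·ΔG = (−¥179 trillion) / 0.3013 ≈ −¥594.1 trillion.
ΔT of +¥313 trillion changes first-round spending by −c·ΔT = −¥257.286 trillion, contributing k·(−c·ΔT) = (−¥257.286 trillion) / 0.3013 ≈ −¥853.9 trillion.
Net ΔY = k(ΔG − c·ΔT) = (−¥436.286 trillion) / 0.3013 ≈ −¥1,448 trillion.

−¥1,448 trillion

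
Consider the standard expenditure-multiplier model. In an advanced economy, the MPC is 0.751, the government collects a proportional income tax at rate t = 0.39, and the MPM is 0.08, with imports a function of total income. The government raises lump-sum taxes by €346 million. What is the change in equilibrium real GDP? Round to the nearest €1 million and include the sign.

−€418 million

A lump-sum tax change of +€346 million shifts disposable income by −€346 million; first-round consumption changes by −c × ΔT = −0.751 × (+€346 million) = −€259.846 million.
Expenditure multiplier = 1/(1 − c(1−t) + m) = 1/(1 − 0.751×0.61 + 0.08) = 1/0.62189 ≈ 1.608.
The tax multiplier is −c × k ≈ −1.208, so ΔY = k × (−c·ΔT) = (−€259.846 million) / 0.62189 ≈ −€418 million.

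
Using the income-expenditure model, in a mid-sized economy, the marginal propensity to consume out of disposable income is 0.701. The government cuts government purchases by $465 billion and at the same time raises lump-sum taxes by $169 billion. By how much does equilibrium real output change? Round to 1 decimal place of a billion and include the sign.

−$1,951.4 billion

Expenditure multiplier = 1/(1 − MPC) = 1/(1 − 0.701) = 1/0.299 ≈ 3.344.
ΔG contributes k·ΔG = (−$465 billion) / 0.299 ≈ −$1,555.2 billion.
ΔT of +$169 billion changes first-round spending by −c·ΔT = −$118.469 billion, contributing k·(−c·ΔT) = (−$118.469 billion) / 0.299 ≈ −$396.2 billion.
Net ΔY = k(ΔG − c·ΔT) = (−$583.469 billion) / 0.299 ≈ −$1,951.4 billion.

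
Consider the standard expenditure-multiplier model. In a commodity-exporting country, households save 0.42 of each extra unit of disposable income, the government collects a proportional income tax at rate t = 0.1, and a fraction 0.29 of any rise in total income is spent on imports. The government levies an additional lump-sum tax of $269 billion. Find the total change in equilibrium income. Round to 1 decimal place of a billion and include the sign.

−$203.2 billion

MPC = 1 − MPS = 1 − 0.42 = 0.58.
A lump-sum tax change of +$269 billion shifts disposable income by −$269 billion; first-round consumption changes by −c × ΔT = −0.58 × (+$269 billion) = −$156.02 billion.
Expenditure multiplier = 1/(1 − c(1−t) + m) = 1/(1 − 0.58×0.9 + 0.29) = 1/0.768 ≈ 1.302.
The tax multiplier is −c × k ≈ −0.755, so ΔY = k × (−c·ΔT) = (−$156.02 billion) / 0.768 ≈ −$203.2 billion.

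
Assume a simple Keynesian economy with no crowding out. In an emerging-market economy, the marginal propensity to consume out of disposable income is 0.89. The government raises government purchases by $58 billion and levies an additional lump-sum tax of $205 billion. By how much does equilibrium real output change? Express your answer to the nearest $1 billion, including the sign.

−$1,131 billion

Expenditure multiplier = 1/(1 − MPC) = 1/(1 − 0.89) = 1/0.11 ≈ 9.091.
ΔG contributes k·ΔG = (+$58 billion) / 0.11 ≈ +$527.3 billion.
ΔT of +$205 billion changes first-round spending by −c·ΔT = −$182.45 billion, contributing k·(−c·ΔT) = (−$182.45 billion) / 0.11 ≈ −$1,658.6 billion.
Net ΔY = k(ΔG − c·ΔT) = (−$124.45 billion) / 0.11 ≈ −$1,131 billion.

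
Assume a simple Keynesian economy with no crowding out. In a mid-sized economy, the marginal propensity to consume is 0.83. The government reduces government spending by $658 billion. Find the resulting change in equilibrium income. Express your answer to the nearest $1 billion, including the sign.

−$3,871 billion

Spending multiplier = 1/(1 − MPC) = 1/(1 − 0.83) = 1/0.17 ≈ 5.882.
ΔY = k × ΔG = (−$658 billion) / 0.17 ≈ −$3,871 billion.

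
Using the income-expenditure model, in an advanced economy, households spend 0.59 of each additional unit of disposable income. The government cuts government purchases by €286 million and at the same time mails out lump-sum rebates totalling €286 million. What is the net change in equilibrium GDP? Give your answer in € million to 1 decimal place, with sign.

−€286.0 million

Expenditure multiplier = 1/(1 − MPC) = 1/(1 − 0.59) = 1/0.41 ≈ 2.439.
ΔG contributes k·ΔG = (−€286 million) / 0.41 ≈ −€697.6 million.
ΔT of −€286 million changes first-round spending by −c·ΔT = +€168.74 million, contributing k·(−c·ΔT) = (+€168.74 million) / 0.41 ≈ +€411.6 million.
With ΔG = ΔT and no other leakages, the balanced-budget multiplier is 1, so ΔY = ΔG = −€286 million.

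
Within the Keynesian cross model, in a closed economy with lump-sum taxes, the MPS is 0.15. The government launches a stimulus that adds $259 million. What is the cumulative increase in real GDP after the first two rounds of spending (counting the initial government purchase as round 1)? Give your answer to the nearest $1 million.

$479 million

MPC = 1 − MPS = 1 − 0.15 = 0.85.
Round 1 adds ΔG = $259 million; each later round is MPC = 0.85 times the previous.
After 2 rounds: 259 + 220.15 = ΔG·(1 − c^2)/(1 − c) = 259 × (1 − 0.7225)/0.15 ≈ $479 million.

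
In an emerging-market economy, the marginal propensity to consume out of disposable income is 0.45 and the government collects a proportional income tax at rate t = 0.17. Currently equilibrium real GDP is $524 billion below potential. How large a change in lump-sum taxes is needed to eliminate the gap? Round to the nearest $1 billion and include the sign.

−$730 billion

Spending multiplier = 1/(1 − c(1−t)) = 1/(1 − 0.45×0.83) = 1/0.6265 ≈ 1.596.
Tax multiplier = −c·k = −0.45/0.6265 ≈ −0.718. Need ΔY = +$524 billion, so ΔT = ΔY/(−c·k) = −(+$524 billion) × 0.6265 / 0.45 ≈ −$730 billion.
The government should cut lump-sum taxes by $730 billion.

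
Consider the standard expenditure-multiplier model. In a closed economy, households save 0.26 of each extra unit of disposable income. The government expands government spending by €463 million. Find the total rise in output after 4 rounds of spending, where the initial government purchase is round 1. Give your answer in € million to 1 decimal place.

€1,246.8 million

MPC = 1 − MPS = 1 − 0.26 = 0.74.
Round 1 adds ΔG = €463 million; each later round is MPC = 0.74 times the previous.
After 4 rounds: 463 + 342.62 + 253.5388 + 187.618712 = ΔG·(1 − c^4)/(1 − c) = 463 × (1 − 0.29986576)/0.26 ≈ €1,246.8 million.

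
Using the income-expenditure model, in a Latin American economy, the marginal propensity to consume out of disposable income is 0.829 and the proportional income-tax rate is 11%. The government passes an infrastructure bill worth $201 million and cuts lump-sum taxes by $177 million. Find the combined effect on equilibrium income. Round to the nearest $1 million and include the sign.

Expenditure multiplier = 1/(1 − c(1−t)) = 1/(1 − 0.829×0.89) = 1/0.26219 ≈ 3.814.
ΔG contributes k·ΔG = (+$201 million) / 0.26219 ≈ +$766.6 million.
ΔT of −$177 million changes first-round spending by −c·ΔT = +$146.733 million, contributing k·(−c·ΔT) = (+$146.733 million) / 0.26219 ≈ +$559.6 million.
Net ΔY = k(ΔG − c·ΔT) = (+$347.733 million) / 0.26219 ≈ +$1,326 million.

+$1,326 million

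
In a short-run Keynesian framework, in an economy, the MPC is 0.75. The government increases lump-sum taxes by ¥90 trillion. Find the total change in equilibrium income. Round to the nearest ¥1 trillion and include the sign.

A lump-sum tax change of +¥90 trillion shifts disposable income by −¥90 trillion; first-round consumption changes by −c × ΔT = −0.75 × (+¥90 trillion) = −¥67.5 trillion.
Expenditure multiplier = 1/(1 − MPC) = 1/(1 − 0.75) = 1/0.25 = 4.
The tax multiplier is −c × k = −3, so ΔY = k × (−c·ΔT) = (−¥67.5 trillion) / 0.25 = −¥270 trillion.

−¥270 trillion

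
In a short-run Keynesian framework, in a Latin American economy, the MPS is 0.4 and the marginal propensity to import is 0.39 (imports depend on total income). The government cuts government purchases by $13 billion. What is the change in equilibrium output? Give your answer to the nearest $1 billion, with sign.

MPC = 1 − MPS = 1 − 0.4 = 0.6.
Spending multiplier = 1/(1 − c + m) = 1/(1 − 0.6 + 0.39) = 1/0.79 ≈ 1.266.
ΔY = k × ΔG = (−$13 billion) / 0.79 ≈ −$16 billion.

−$16 billion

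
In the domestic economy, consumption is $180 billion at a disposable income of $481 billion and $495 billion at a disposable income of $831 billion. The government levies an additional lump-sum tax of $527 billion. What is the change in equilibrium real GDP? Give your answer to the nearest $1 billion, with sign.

MPC = ΔC/ΔYd = (495 − 180)/(831 − 481) = 315/350 = 0.9.
A lump-sum tax change of +$527 billion shifts disposable income by −$527 billion; first-round consumption changes by −c × ΔT = −0.9 × (+$527 billion) = −$474.3 billion.
Expenditure multiplier = 1/(1 − MPC) = 1/(1 − 0.9) = 1/0.1 = 10.
The tax multiplier is −c × k = −9, so ΔY = k × (−c·ΔT) = (−$474.3 billion) / 0.1 = −$4,743 billion.

−$4,743 billion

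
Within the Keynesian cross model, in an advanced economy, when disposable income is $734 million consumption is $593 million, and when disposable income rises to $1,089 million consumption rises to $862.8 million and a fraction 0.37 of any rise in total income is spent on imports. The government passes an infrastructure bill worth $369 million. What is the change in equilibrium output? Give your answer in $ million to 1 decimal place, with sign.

+$604.9 million

MPC = ΔC/ΔYd = (862.8 − 593)/(1,089 − 734) = 269.8/355 = 0.76.
Spending multiplier = 1/(1 − c + m) = 1/(1 − 0.76 + 0.37) = 1/0.61 ≈ 1.639.
ΔY = k × ΔG = (+$369 million) / 0.61 ≈ +$604.9 million.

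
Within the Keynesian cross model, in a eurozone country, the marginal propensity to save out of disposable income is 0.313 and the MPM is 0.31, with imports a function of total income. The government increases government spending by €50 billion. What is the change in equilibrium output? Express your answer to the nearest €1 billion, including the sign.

MPC = 1 − MPS = 1 − 0.313 = 0.687.
Spending multiplier = 1/(1 − c + m) = 1/(1 − 0.687 + 0.31) = 1/0.623 ≈ 1.605.
ΔY = k × ΔG = (+€50 billion) / 0.623 ≈ +€80 billion.

+€80 billion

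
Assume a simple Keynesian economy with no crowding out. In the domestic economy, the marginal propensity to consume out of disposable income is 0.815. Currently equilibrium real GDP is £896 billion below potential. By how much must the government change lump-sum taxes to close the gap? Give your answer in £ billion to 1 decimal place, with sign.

Spending multiplier = 1/(1 − MPC) = 1/(1 − 0.815) = 1/0.185 ≈ 5.405.
Tax multiplier = −c·k = −0.815/0.185 ≈ −4.405. Need ΔY = +£896 billion, so ΔT = ΔY/(−c·k) = −(+£896 billion) × 0.185 / 0.815 ≈ −£203.4 billion.
The government should cut lump-sum taxes by £203.4 billion.

−£203.4 billion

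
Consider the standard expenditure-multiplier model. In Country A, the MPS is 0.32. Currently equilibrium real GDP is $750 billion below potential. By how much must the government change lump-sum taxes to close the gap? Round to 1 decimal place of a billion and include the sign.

MPC = 1 − MPS = 1 − 0.32 = 0.68.
Spending multiplier = 1/(1 − MPC) = 1/(1 − 0.68) = 1/0.32 = 3.125.
Tax multiplier = −c·k = −0.68/0.32 = −2.125. Need ΔY = +$750 billion, so ΔT = ΔY/(−c·k) = −(+$750 billion) × 0.32 / 0.68 ≈ −$352.9 billion.
The government should cut lump-sum taxes by $352.9 billion.

−$352.9 billion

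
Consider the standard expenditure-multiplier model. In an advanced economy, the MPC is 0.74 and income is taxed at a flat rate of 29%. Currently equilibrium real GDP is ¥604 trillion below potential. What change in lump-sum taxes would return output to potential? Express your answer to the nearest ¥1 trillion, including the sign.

Spending multiplier = 1/(1 − c(1−t)) = 1/(1 − 0.74×0.71) = 1/0.4746 ≈ 2.107.
Tax multiplier = −c·k = −0.74/0.4746 ≈ −1.559. Need ΔY = +¥604 trillion, so ΔT = ΔY/(−c·k) = −(+¥604 trillion) × 0.4746 / 0.74 ≈ −¥387 trillion.
The government should cut lump-sum taxes by ¥387 trillion.

−¥387 trillion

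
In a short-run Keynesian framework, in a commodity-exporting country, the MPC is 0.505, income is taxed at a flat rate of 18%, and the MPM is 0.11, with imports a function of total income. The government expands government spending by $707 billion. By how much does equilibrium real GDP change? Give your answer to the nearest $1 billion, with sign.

+$1,016 billion

Government-spending multiplier = 1/(1 − c(1−t) + m) = 1/(1 − 0.505×0.82 + 0.11) = 1/0.6959 ≈ 1.437.
ΔY = k × ΔG = (+$707 billion) / 0.6959 ≈ +$1,016 billion.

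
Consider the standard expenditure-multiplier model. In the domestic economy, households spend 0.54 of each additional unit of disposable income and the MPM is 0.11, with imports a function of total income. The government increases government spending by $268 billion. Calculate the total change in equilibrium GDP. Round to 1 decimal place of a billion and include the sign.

+$470.2 billion

Government-spending multiplier = 1/(1 − c + m) = 1/(1 − 0.54 + 0.11) = 1/0.57 ≈ 1.754.
ΔY = k × ΔG = (+$268 billion) / 0.57 ≈ +$470.2 billion.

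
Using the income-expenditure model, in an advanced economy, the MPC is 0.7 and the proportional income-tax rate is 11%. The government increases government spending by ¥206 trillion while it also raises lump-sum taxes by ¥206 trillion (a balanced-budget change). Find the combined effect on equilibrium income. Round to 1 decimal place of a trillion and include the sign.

+¥163.9 trillion

Expenditure multiplier = 1/(1 − c(1−t)) = 1/(1 − 0.7×0.89) = 1/0.377 ≈ 2.653.
ΔG contributes k·ΔG = (+¥206 trillion) / 0.377 ≈ +¥546.4 trillion.
ΔT of +¥206 trillion changes first-round spending by −c·ΔT = −¥144.2 trillion, contributing k·(−c·ΔT) = (−¥144.2 trillion) / 0.377 ≈ −¥382.5 trillion.
Net ΔY = k(ΔG − c·ΔT) = (+¥61.8 trillion) / 0.377 ≈ +¥163.9 trillion.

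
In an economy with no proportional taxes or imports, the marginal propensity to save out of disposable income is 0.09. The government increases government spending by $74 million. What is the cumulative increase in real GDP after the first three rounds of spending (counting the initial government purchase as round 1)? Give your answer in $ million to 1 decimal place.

$202.6 million

MPC = 1 − MPS = 1 − 0.09 = 0.91.
Round 1 adds ΔG = $74 million; each later round is MPC = 0.91 times the previous.
After 3 rounds: 74 + 67.34 + 61.2794 = ΔG·(1 − c^3)/(1 − c) = 74 × (1 − 0.753571)/0.09 ≈ $202.6 million.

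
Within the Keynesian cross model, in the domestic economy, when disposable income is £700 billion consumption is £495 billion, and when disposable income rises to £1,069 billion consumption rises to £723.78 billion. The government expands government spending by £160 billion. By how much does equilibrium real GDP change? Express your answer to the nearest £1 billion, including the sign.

MPC = ΔC/ΔYd = (723.78 − 495)/(1,069 − 700) = 228.78/369 = 0.62.
Expenditure multiplier = 1/(1 − MPC) = 1/(1 − 0.62) = 1/0.38 ≈ 2.632.
ΔY = k × ΔG = (+£160 billion) / 0.38 ≈ +£421 billion.

+£421 billion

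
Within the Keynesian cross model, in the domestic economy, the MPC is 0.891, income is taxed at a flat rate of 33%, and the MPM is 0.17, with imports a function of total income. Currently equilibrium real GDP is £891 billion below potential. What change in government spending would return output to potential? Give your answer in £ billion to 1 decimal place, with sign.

+£510.6 billion

Spending multiplier = 1/(1 − c(1−t) + m) = 1/(1 − 0.891×0.67 + 0.17) = 1/0.57303 ≈ 1.745.
Need ΔY = +£891 billion, so ΔG = ΔY/k = (+£891 billion) × 0.57303 ≈ +£510.6 billion.
The government should increase government spending by £510.6 billion.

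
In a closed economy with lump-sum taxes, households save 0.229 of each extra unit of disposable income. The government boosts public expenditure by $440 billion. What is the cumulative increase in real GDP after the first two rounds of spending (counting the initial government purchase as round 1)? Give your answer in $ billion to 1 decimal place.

$779.2 billion

MPC = 1 − MPS = 1 − 0.229 = 0.771.
Round 1 adds ΔG = $440 billion; each later round is MPC = 0.771 times the previous.
After 2 rounds: 440 + 339.24 = ΔG·(1 − c^2)/(1 − c) = 440 × (1 − 0.594441)/0.229 ≈ $779.2 billion.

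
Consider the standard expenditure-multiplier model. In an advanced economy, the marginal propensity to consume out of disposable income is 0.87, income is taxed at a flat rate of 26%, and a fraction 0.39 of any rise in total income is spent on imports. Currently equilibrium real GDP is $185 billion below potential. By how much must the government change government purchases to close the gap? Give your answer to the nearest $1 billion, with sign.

Spending multiplier = 1/(1 − c(1−t) + m) = 1/(1 − 0.87×0.74 + 0.39) = 1/0.7462 ≈ 1.34.
Need ΔY = +$185 billion, so ΔG = ΔY/k = (+$185 billion) × 0.7462 ≈ +$138 billion.
The government should increase government purchases by $138 billion.

+$138 billion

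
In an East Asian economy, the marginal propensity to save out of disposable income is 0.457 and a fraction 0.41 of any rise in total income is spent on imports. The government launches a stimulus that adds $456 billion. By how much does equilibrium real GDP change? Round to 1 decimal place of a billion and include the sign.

MPC = 1 − MPS = 1 − 0.457 = 0.543.
Expenditure multiplier = 1/(1 − c + m) = 1/(1 − 0.543 + 0.41) = 1/0.867 ≈ 1.153.
ΔY = k × ΔG = (+$456 billion) / 0.867 ≈ +$526 billion.

+$526.0 billion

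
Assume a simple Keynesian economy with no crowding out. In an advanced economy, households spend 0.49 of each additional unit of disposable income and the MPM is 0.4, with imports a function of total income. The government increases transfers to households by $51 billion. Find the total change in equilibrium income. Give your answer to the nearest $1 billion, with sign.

The transfer change shifts disposable income by +$51 billion, so first-round consumption changes by c·ΔTR = 0.49 × (+$51 billion) = +$24.99 billion.
Expenditure multiplier = 1/(1 − c + m) = 1/(1 − 0.49 + 0.4) = 1/0.91 ≈ 1.099.
The transfer multiplier is c × k ≈ 0.538, so ΔY = k × (c·ΔTR) = (+$24.99 billion) / 0.91 ≈ +$27 billion.

+$27 billion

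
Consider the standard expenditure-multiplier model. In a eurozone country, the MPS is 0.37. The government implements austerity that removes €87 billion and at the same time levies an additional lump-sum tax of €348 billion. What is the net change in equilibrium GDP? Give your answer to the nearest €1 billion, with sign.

MPC = 1 − MPS = 1 − 0.37 = 0.63.
Expenditure multiplier = 1/(1 − MPC) = 1/(1 − 0.63) = 1/0.37 ≈ 2.703.
ΔG contributes k·ΔG = (−€87 billion) / 0.37 ≈ −€235.1 billion.
ΔT of +€348 billion changes first-round spending by −c·ΔT = −€219.24 billion, contributing k·(−c·ΔT) = (−€219.24 billion) / 0.37 ≈ −€592.5 billion.
Net ΔY = k(ΔG − c·ΔT) = (−€306.24 billion) / 0.37 ≈ −€828 billion.

−€828 billion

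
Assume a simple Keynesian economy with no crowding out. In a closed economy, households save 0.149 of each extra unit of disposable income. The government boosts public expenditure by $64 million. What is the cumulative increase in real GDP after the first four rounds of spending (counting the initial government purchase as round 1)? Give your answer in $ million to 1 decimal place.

$204.3 million

MPC = 1 − MPS = 1 − 0.149 = 0.851.
Round 1 adds ΔG = $64 million; each later round is MPC = 0.851 times the previous.
After 4 rounds: 64 + 54.464 + 46.348864 + 39.442883264 = ΔG·(1 − c^4)/(1 − c) = 64 × (1 − 0.524467088401)/0.149 ≈ $204.3 million.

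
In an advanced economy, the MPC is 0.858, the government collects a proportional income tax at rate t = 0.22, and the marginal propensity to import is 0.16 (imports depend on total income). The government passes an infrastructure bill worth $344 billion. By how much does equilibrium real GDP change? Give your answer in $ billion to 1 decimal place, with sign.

Spending multiplier = 1/(1 − c(1−t) + m) = 1/(1 − 0.858×0.78 + 0.16) = 1/0.49076 ≈ 2.038.
ΔY = k × ΔG = (+$344 billion) / 0.49076 ≈ +$701 billion.

+$701.0 billion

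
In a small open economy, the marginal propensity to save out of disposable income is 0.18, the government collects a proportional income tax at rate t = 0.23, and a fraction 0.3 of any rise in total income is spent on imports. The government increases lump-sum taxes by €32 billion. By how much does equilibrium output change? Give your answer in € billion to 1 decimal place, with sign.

MPC = 1 − MPS = 1 − 0.18 = 0.82.
A lump-sum tax change of +€32 billion shifts disposable income by −€32 billion; first-round consumption changes by −c × ΔT = −0.82 × (+€32 billion) = −€26.24 billion.
Expenditure multiplier = 1/(1 − c(1−t) + m) = 1/(1 − 0.82×0.77 + 0.3) = 1/0.6686 ≈ 1.496.
The tax multiplier is −c × k ≈ −1.226, so ΔY = k × (−c·ΔT) = (−€26.24 billion) / 0.6686 ≈ −€39.2 billion.

−€39.2 billion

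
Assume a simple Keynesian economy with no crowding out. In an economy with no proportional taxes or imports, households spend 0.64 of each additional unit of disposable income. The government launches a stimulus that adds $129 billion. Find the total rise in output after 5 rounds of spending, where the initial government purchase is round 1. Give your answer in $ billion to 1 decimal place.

Round 1 adds ΔG = $129 billion; each later round is MPC = 0.64 times the previous.
After 5 rounds: 129 + 82.56 + 52.8384 + 33.816576 + 21.64260864 = ΔG·(1 − c^5)/(1 − c) = 129 × (1 − 0.1073741824)/0.36 ≈ $319.9 billion.

$319.9 billion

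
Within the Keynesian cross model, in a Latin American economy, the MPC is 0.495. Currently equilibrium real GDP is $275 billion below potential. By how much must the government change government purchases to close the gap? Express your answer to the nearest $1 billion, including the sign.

+$139 billion

Spending multiplier = 1/(1 − MPC) = 1/(1 − 0.495) = 1/0.505 ≈ 1.98.
Need ΔY = +$275 billion, so ΔG = ΔY/k = (+$275 billion) × 0.505 ≈ +$139 billion.
The government should increase government purchases by $139 billion.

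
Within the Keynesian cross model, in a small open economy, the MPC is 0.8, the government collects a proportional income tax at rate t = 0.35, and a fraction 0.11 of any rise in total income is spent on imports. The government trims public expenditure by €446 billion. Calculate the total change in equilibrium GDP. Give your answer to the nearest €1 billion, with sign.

Expenditure multiplier = 1/(1 − c(1−t) + m) = 1/(1 − 0.8×0.65 + 0.11) = 1/0.59 ≈ 1.695.
ΔY = k × ΔG = (−€446 billion) / 0.59 ≈ −€756 billion.

−€756 billion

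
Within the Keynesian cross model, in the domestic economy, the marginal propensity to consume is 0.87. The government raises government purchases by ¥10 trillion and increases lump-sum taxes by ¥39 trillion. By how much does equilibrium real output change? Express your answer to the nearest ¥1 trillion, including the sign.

−¥184 trillion

Expenditure multiplier = 1/(1 − MPC) = 1/(1 − 0.87) = 1/0.13 ≈ 7.692.
ΔG contributes k·ΔG = (+¥10 trillion) / 0.13 ≈ +¥76.9 trillion.
ΔT of +¥39 trillion changes first-round spending by −c·ΔT = −¥33.93 trillion, contributing k·(−c·ΔT) = (−¥33.93 trillion) / 0.13 = −¥261 trillion.
Net ΔY = k(ΔG − c·ΔT) = (−¥23.93 trillion) / 0.13 ≈ −¥184 trillion.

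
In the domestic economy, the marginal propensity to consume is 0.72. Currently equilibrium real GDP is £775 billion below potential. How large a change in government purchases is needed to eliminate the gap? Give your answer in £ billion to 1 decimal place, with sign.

Spending multiplier = 1/(1 − MPC) = 1/(1 − 0.72) = 1/0.28 ≈ 3.571.
Need ΔY = +£775 billion, so ΔG = ΔY/k = (+£775 billion) × 0.28 = +£217 billion.
The government should increase government purchases by £217 billion.

+£217.0 billion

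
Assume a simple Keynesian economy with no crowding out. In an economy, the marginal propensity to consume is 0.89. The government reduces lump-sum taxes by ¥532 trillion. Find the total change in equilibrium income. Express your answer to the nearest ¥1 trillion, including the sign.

+¥4,304 trillion

A lump-sum tax change of −¥532 trillion shifts disposable income by +¥532 trillion; first-round consumption changes by −c × ΔT = −0.89 × (−¥532 trillion) = +¥473.48 trillion.
Expenditure multiplier = 1/(1 − MPC) = 1/(1 − 0.89) = 1/0.11 ≈ 9.091.
The tax multiplier is −c × k ≈ −8.091, so ΔY = k × (−c·ΔT) = (+¥473.48 trillion) / 0.11 ≈ +¥4,304 trillion.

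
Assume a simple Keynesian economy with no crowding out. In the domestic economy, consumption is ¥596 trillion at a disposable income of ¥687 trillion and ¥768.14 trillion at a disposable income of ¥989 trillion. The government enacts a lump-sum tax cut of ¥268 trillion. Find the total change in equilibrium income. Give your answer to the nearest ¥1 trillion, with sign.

MPC = ΔC/ΔYd = (768.14 − 596)/(989 − 687) = 172.14/302 = 0.57.
A lump-sum tax change of −¥268 trillion shifts disposable income by +¥268 trillion; first-round consumption changes by −c × ΔT = −0.57 × (−¥268 trillion) = +¥152.76 trillion.
Expenditure multiplier = 1/(1 − MPC) = 1/(1 − 0.57) = 1/0.43 ≈ 2.326.
The tax multiplier is −c × k ≈ −1.326, so ΔY = k × (−c·ΔT) = (+¥152.76 trillion) / 0.43 ≈ +¥355 trillion.

+¥355 trillion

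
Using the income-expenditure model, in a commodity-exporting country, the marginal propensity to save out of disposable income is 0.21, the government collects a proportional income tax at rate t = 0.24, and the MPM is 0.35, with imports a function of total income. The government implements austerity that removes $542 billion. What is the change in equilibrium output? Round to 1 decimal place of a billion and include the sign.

MPC = 1 − MPS = 1 − 0.21 = 0.79.
Expenditure multiplier = 1/(1 − c(1−t) + m) = 1/(1 − 0.79×0.76 + 0.35) = 1/0.7496 ≈ 1.334.
ΔY = k × ΔG = (−$542 billion) / 0.7496 ≈ −$723.1 billion.

−$723.1 billion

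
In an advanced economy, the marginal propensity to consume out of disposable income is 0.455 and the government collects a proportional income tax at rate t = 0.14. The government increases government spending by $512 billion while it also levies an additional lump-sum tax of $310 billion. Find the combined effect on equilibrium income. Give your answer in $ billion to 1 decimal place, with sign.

Expenditure multiplier = 1/(1 − c(1−t)) = 1/(1 − 0.455×0.86) = 1/0.6087 ≈ 1.643.
ΔG contributes k·ΔG = (+$512 billion) / 0.6087 ≈ +$841.1 billion.
ΔT of +$310 billion changes first-round spending by −c·ΔT = −$141.05 billion, contributing k·(−c·ΔT) = (−$141.05 billion) / 0.6087 ≈ −$231.7 billion.
Net ΔY = k(ΔG − c·ΔT) = (+$370.95 billion) / 0.6087 ≈ +$609.4 billion.

+$609.4 billion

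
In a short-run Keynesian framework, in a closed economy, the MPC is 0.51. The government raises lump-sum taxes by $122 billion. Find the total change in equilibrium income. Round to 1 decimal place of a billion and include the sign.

−$127.0 billion

A lump-sum tax change of +$122 billion shifts disposable income by −$122 billion; first-round consumption changes by −c × ΔT = −0.51 × (+$122 billion) = −$62.22 billion.
Expenditure multiplier = 1/(1 − MPC) = 1/(1 − 0.51) = 1/0.49 ≈ 2.041.
The tax multiplier is −c × k ≈ −1.041, so ΔY = k × (−c·ΔT) = (−$62.22 billion) / 0.49 ≈ −$127 billion.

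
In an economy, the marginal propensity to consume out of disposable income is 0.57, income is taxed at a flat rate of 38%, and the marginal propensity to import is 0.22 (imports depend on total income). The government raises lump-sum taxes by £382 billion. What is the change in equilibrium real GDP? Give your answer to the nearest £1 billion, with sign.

−£251 billion

A lump-sum tax change of +£382 billion shifts disposable income by −£382 billion; first-round consumption changes by −c × ΔT = −0.57 × (+£382 billion) = −£217.74 billion.
Expenditure multiplier = 1/(1 − c(1−t) + m) = 1/(1 − 0.57×0.62 + 0.22) = 1/0.8666 ≈ 1.154.
The tax multiplier is −c × k ≈ −0.658, so ΔY = k × (−c·ΔT) = (−£217.74 billion) / 0.8666 ≈ −£251 billion.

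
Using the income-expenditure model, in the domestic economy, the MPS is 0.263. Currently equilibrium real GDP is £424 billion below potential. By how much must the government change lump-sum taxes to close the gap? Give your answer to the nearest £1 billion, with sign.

MPC = 1 − MPS = 1 − 0.263 = 0.737.
Spending multiplier = 1/(1 − MPC) = 1/(1 − 0.737) = 1/0.263 ≈ 3.802.
Tax multiplier = −c·k = −0.737/0.263 ≈ −2.802. Need ΔY = +£424 billion, so ΔT = ΔY/(−c·k) = −(+£424 billion) × 0.263 / 0.737 ≈ −£151 billion.
The government should cut lump-sum taxes by £151 billion.

−£151 billion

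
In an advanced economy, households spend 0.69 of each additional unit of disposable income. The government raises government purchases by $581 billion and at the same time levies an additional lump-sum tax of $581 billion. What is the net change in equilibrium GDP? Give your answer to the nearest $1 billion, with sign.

+$581 billion

Expenditure multiplier = 1/(1 − MPC) = 1/(1 − 0.69) = 1/0.31 ≈ 3.226.
ΔG contributes k·ΔG = (+$581 billion) / 0.31 ≈ +$1,874.2 billion.
ΔT of +$581 billion changes first-round spending by −c·ΔT = −$400.89 billion, contributing k·(−c·ΔT) = (−$400.89 billion) / 0.31 ≈ −$1,293.2 billion.
With ΔG = ΔT and no other leakages, the balanced-budget multiplier is 1, so ΔY = ΔG = +$581 billion.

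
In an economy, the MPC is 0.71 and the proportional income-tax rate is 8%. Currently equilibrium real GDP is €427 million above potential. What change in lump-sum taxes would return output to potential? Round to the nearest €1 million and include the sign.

Spending multiplier = 1/(1 − c(1−t)) = 1/(1 − 0.71×0.92) = 1/0.3468 ≈ 2.884.
Tax multiplier = −c·k = −0.71/0.3468 ≈ −2.047. Need ΔY = −€427 million, so ΔT = ΔY/(−c·k) = −(−€427 million) × 0.3468 / 0.71 ≈ +€209 million.
The government should raise lump-sum taxes by €209 million.

+€209 million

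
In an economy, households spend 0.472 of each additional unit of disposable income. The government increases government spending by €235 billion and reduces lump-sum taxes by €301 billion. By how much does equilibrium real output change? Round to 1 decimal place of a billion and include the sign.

Expenditure multiplier = 1/(1 − MPC) = 1/(1 − 0.472) = 1/0.528 ≈ 1.894.
ΔG contributes k·ΔG = (+€235 billion) / 0.528 ≈ +€445.1 billion.
ΔT of −€301 billion changes first-round spending by −c·ΔT = +€142.072 billion, contributing k·(−c·ΔT) = (+€142.072 billion) / 0.528 ≈ +€269.1 billion.
Net ΔY = k(ΔG − c·ΔT) = (+€377.072 billion) / 0.528 ≈ +€714.2 billion.

+€714.2 billion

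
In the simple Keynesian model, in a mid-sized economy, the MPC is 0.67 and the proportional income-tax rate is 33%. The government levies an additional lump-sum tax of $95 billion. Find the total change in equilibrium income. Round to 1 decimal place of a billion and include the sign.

A lump-sum tax change of +$95 billion shifts disposable income by −$95 billion; first-round consumption changes by −c × ΔT = −0.67 × (+$95 billion) = −$63.65 billion.
Expenditure multiplier = 1/(1 − c(1−t)) = 1/(1 − 0.67×0.67) = 1/0.5511 ≈ 1.815.
The tax multiplier is −c × k ≈ −1.216, so ΔY = k × (−c·ΔT) = (−$63.65 billion) / 0.5511 ≈ −$115.5 billion.

−$115.5 billion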